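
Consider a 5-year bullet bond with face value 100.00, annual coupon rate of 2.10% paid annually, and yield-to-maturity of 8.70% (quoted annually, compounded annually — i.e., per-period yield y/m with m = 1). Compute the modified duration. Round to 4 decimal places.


Answer: Modified duration = 4.3785

Derivation:
Coupon per period c = face * coupon_rate / m = 2.100000
Periods per year m = 1; per-period yield y/m = 0.087000
Number of cashflows N = 5
Cashflows (t years, CF_t, discount factor 1/(1+y/m)^(m*t), PV):
  t = 1.0000: CF_t = 2.100000, DF = 0.919963, PV = 1.931923
  t = 2.0000: CF_t = 2.100000, DF = 0.846332, PV = 1.777298
  t = 3.0000: CF_t = 2.100000, DF = 0.778595, PV = 1.635049
  t = 4.0000: CF_t = 2.100000, DF = 0.716278, PV = 1.504185
  t = 5.0000: CF_t = 102.100000, DF = 0.658950, PV = 67.278767
Price P = sum_t PV_t = 74.127220
First compute Macaulay numerator sum_t t * PV_t:
  t * PV_t at t = 1.0000: 1.931923
  t * PV_t at t = 2.0000: 3.554596
  t * PV_t at t = 3.0000: 4.905146
  t * PV_t at t = 4.0000: 6.016738
  t * PV_t at t = 5.0000: 336.393833
Macaulay duration D = 352.802236 / 74.127220 = 4.759415
Modified duration = D / (1 + y/m) = 4.759415 / (1 + 0.087000) = 4.378487


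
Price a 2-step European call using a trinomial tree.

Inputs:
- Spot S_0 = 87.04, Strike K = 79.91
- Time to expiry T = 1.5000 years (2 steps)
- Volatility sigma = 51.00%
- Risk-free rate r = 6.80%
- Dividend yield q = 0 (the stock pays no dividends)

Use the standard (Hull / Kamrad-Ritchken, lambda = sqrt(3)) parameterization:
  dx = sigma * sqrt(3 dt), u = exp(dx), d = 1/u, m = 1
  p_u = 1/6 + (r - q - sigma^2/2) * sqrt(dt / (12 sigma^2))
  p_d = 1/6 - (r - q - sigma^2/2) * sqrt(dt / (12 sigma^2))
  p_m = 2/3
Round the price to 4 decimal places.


dt = T/N = 0.750000; dx = sigma*sqrt(3*dt) = 0.765000
u = exp(dx) = 2.148994; d = 1/u = 0.465334
p_u = 0.136250, p_m = 0.666667, p_d = 0.197083
Discount per step: exp(-r*dt) = 0.950279
Stock lattice S(k, j) with j the centered position index:
  k=0: S(0,+0) = 87.0400
  k=1: S(1,-1) = 40.5027; S(1,+0) = 87.0400; S(1,+1) = 187.0485
  k=2: S(2,-2) = 18.8473; S(2,-1) = 40.5027; S(2,+0) = 87.0400; S(2,+1) = 187.0485; S(2,+2) = 401.9661
Terminal payoffs V(N, j) = max(S_T - K, 0):
  V(2,-2) = 0.000000; V(2,-1) = 0.000000; V(2,+0) = 7.130000; V(2,+1) = 107.138470; V(2,+2) = 322.056111
Backward induction: V(k, j) = exp(-r*dt) * [p_u * V(k+1, j+1) + p_m * V(k+1, j) + p_d * V(k+1, j-1)]
  V(1,-1) = exp(-r*dt) * [p_u*7.130000 + p_m*0.000000 + p_d*0.000000] = 0.923160
  V(1,+0) = exp(-r*dt) * [p_u*107.138470 + p_m*7.130000 + p_d*0.000000] = 18.388795
  V(1,+1) = exp(-r*dt) * [p_u*322.056111 + p_m*107.138470 + p_d*7.130000] = 110.907970
  V(0,+0) = exp(-r*dt) * [p_u*110.907970 + p_m*18.388795 + p_d*0.923160] = 26.182408

Answer: Price = V(0,0) = 26.1824


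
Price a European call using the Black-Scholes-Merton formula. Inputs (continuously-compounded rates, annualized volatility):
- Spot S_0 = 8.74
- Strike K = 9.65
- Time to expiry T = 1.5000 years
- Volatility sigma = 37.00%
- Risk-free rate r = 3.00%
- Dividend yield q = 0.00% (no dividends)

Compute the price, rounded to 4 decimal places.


Answer: Price = 1.3787

Derivation:
d1 = (ln(S/K) + (r - q + 0.5*sigma^2) * T) / (sigma * sqrt(T)) = 0.10730812
d2 = d1 - sigma * sqrt(T) = -0.34584749
exp(-rT) = 0.95599748; exp(-qT) = 1.00000000
C = S_0 * exp(-qT) * N(d1) - K * exp(-rT) * N(d2)
N(d1) = 0.54272773; N(d2) = 0.36472867
C = 8.7400 * 1.00000000 * 0.54272773 - 9.6500 * 0.95599748 * 0.36472867 = 1.3787


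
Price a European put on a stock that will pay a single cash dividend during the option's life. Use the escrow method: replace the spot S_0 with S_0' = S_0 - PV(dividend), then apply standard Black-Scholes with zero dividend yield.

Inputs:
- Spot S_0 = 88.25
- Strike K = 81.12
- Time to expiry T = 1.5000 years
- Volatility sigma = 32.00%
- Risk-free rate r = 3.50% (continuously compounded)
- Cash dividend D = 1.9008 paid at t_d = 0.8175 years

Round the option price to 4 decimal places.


Answer: Price = 8.5151

Derivation:
PV(D) = D * exp(-r * t_d) = 1.9008 * 0.97179296 = 1.84718406
S_0' = S_0 - PV(D) = 88.2500 - 1.84718406 = 86.40281594
d1 = (ln(S_0'/K) + (r + sigma^2/2)*T) / (sigma*sqrt(T)) = 0.49089491
d2 = d1 - sigma*sqrt(T) = 0.09897655
exp(-rT) = 0.94885432
N(-d1) = 0.31175039; N(-d2) = 0.46057844
P = K * exp(-rT) * N(-d2) - S_0' * N(-d1) = 81.1200 * 0.94885432 * 0.46057844 - 86.40281594 * 0.31175039 = 8.5151


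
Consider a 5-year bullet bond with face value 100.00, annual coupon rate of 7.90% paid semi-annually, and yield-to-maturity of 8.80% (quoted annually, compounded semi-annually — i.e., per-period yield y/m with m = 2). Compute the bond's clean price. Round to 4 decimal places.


Answer: Price = 96.4217

Derivation:
Coupon per period c = face * coupon_rate / m = 3.950000
Periods per year m = 2; per-period yield y/m = 0.044000
Number of cashflows N = 10
Cashflows (t years, CF_t, discount factor 1/(1+y/m)^(m*t), PV):
  t = 0.5000: CF_t = 3.950000, DF = 0.957854, PV = 3.783525
  t = 1.0000: CF_t = 3.950000, DF = 0.917485, PV = 3.624066
  t = 1.5000: CF_t = 3.950000, DF = 0.878817, PV = 3.471328
  t = 2.0000: CF_t = 3.950000, DF = 0.841779, PV = 3.325026
  t = 2.5000: CF_t = 3.950000, DF = 0.806302, PV = 3.184891
  t = 3.0000: CF_t = 3.950000, DF = 0.772320, PV = 3.050662
  t = 3.5000: CF_t = 3.950000, DF = 0.739770, PV = 2.922090
  t = 4.0000: CF_t = 3.950000, DF = 0.708592, PV = 2.798937
  t = 4.5000: CF_t = 3.950000, DF = 0.678728, PV = 2.680974
  t = 5.0000: CF_t = 103.950000, DF = 0.650122, PV = 67.580205
Price P = sum_t PV_t = 96.421705


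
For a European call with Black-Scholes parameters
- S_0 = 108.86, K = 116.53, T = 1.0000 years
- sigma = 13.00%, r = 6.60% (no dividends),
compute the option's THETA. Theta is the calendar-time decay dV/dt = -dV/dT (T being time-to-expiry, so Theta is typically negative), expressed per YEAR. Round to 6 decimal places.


d1 = 0.0489530955; d2 = -0.0810469045
phi(d1) = 0.3984645529; exp(-qT) = 1.0000000000; exp(-rT) = 0.9361308643
Theta = -S*exp(-qT)*phi(d1)*sigma/(2*sqrt(T)) - r*K*exp(-rT)*N(d2) + q*S*exp(-qT)*N(d1)
N(d1) = 0.5195216623; N(d2) = 0.4677023254; sqrt(T) = 1.0000000000
Term 1 = -108.8600 * 1.0000000000 * 0.3984645529 * 0.1300 / (2 * 1.0000000000) = -2.8194953299
Term 2 = -0.0660 * 116.5300 * 0.9361308643 * 0.4677023254 = -3.3673462504
Term 3 = 0 (no dividend yield, q = 0)
Theta = -2.8194953299 + (-3.3673462504) + (0.0000000000) = -6.186842

Answer: Theta = -6.186842


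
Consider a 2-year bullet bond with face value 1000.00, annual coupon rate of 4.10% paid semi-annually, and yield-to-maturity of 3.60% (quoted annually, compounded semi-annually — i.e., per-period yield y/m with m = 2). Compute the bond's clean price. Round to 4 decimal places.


Answer: Price = 1009.5657

Derivation:
Coupon per period c = face * coupon_rate / m = 20.500000
Periods per year m = 2; per-period yield y/m = 0.018000
Number of cashflows N = 4
Cashflows (t years, CF_t, discount factor 1/(1+y/m)^(m*t), PV):
  t = 0.5000: CF_t = 20.500000, DF = 0.982318, PV = 20.137525
  t = 1.0000: CF_t = 20.500000, DF = 0.964949, PV = 19.781458
  t = 1.5000: CF_t = 20.500000, DF = 0.947887, PV = 19.431688
  t = 2.0000: CF_t = 1020.500000, DF = 0.931127, PV = 950.215033
Price P = sum_t PV_t = 1009.565704


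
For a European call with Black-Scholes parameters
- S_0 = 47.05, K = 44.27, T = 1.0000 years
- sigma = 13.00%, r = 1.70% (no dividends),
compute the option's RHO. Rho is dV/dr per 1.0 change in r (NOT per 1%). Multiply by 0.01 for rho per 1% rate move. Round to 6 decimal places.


Answer: Rho = 30.615434

Derivation:
d1 = 0.6642586099; d2 = 0.5342586099
phi(d1) = 0.3199603223; exp(-qT) = 1.0000000000; exp(-rT) = 0.9831436846
N(d2) = 0.7034186879
Rho = K*T*exp(-rT)*N(d2) = 44.2700 * 1.0000 * 0.9831436846 * 0.7034186879 = 30.615434


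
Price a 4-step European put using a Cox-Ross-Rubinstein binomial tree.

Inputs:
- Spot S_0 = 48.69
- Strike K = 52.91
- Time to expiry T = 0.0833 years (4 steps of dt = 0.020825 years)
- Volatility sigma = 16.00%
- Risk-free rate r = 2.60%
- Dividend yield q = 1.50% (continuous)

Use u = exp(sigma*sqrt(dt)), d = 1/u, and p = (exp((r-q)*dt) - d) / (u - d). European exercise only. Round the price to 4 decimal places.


Answer: Price = V(0,0) = 4.1968

Derivation:
dt = T/N = 0.020825
u = exp(sigma*sqrt(dt)) = 1.023358; d = 1/u = 0.977175
p = (exp((r-q)*dt) - d) / (u - d) = 0.499189
Discount per step: exp(-r*dt) = 0.999459
Stock lattice S(k, i) with i counting down-moves:
  k=0: S(0,0) = 48.6900
  k=1: S(1,0) = 49.8273; S(1,1) = 47.5787
  k=2: S(2,0) = 50.9912; S(2,1) = 48.6900; S(2,2) = 46.4927
  k=3: S(3,0) = 52.1822; S(3,1) = 49.8273; S(3,2) = 47.5787; S(3,3) = 45.4315
  k=4: S(4,0) = 53.4011; S(4,1) = 50.9912; S(4,2) = 48.6900; S(4,3) = 46.4927; S(4,4) = 44.3945
Terminal payoffs V(N, i) = max(K - S_T, 0):
  V(4,0) = 0.000000; V(4,1) = 1.918831; V(4,2) = 4.220000; V(4,3) = 6.417320; V(4,4) = 8.515477
Backward induction: V(k, i) = exp(-r*dt) * [p * V(k+1, i) + (1-p) * V(k+1, i+1)].
  V(3,0) = exp(-r*dt) * [p*0.000000 + (1-p)*1.918831] = 0.960452
  V(3,1) = exp(-r*dt) * [p*1.918831 + (1-p)*4.220000] = 3.069620
  V(3,2) = exp(-r*dt) * [p*4.220000 + (1-p)*6.417320] = 5.317563
  V(3,3) = exp(-r*dt) * [p*6.417320 + (1-p)*8.515477] = 7.464058
  V(2,0) = exp(-r*dt) * [p*0.960452 + (1-p)*3.069620] = 2.015656
  V(2,1) = exp(-r*dt) * [p*3.069620 + (1-p)*5.317563] = 4.193144
  V(2,2) = exp(-r*dt) * [p*5.317563 + (1-p)*7.464058] = 6.389092
  V(1,0) = exp(-r*dt) * [p*2.015656 + (1-p)*4.193144] = 3.104485
  V(1,1) = exp(-r*dt) * [p*4.193144 + (1-p)*6.389092] = 5.290035
  V(0,0) = exp(-r*dt) * [p*3.104485 + (1-p)*5.290035] = 4.196760


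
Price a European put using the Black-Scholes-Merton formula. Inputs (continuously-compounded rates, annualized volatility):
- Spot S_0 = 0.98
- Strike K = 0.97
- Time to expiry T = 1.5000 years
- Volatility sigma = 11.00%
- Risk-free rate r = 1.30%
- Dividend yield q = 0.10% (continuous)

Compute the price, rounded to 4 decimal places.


d1 = (ln(S/K) + (r - q + 0.5*sigma^2) * T) / (sigma * sqrt(T)) = 0.27710038
d2 = d1 - sigma * sqrt(T) = 0.14237845
exp(-rT) = 0.98068890; exp(-qT) = 0.99850112
P = K * exp(-rT) * N(-d2) - S_0 * exp(-qT) * N(-d1)
N(-d1) = 0.39085151; N(-d2) = 0.44339054
P = 0.9700 * 0.98068890 * 0.44339054 - 0.9800 * 0.99850112 * 0.39085151 = 0.0393

Answer: Price = 0.0393


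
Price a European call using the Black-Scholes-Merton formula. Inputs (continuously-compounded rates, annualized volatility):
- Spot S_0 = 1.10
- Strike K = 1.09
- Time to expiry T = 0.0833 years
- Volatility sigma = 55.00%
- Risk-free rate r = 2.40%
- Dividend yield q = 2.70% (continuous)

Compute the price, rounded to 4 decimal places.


d1 = (ln(S/K) + (r - q + 0.5*sigma^2) * T) / (sigma * sqrt(T)) = 0.13532674
d2 = d1 - sigma * sqrt(T) = -0.02341282
exp(-rT) = 0.99800280; exp(-qT) = 0.99775343
C = S_0 * exp(-qT) * N(d1) - K * exp(-rT) * N(d2)
N(d1) = 0.55382323; N(d2) = 0.49066049
C = 1.1000 * 0.99775343 * 0.55382323 - 1.0900 * 0.99800280 * 0.49066049 = 0.0741

Answer: Price = 0.0741


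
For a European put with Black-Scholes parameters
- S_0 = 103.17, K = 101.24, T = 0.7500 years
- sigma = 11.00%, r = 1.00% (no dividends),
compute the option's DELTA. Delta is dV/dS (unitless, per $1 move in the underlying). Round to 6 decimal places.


Answer: Delta = -0.372744

Derivation:
d1 = 0.3245934326; d2 = 0.2293306381
phi(d1) = 0.3784698062; exp(-qT) = 1.0000000000; exp(-rT) = 0.9925280548
N(-d1) = 0.3727443992
Delta = -exp(-qT) * N(-d1) = -1.0000000000 * 0.3727443992 = -0.372744


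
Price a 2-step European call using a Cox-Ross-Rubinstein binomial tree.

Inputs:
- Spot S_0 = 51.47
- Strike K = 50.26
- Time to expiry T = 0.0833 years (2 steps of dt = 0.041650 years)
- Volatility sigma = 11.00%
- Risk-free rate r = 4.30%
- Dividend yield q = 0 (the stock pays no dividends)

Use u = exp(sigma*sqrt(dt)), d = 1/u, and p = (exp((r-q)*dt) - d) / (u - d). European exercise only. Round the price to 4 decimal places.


dt = T/N = 0.041650
u = exp(sigma*sqrt(dt)) = 1.022703; d = 1/u = 0.977801
p = (exp((r-q)*dt) - d) / (u - d) = 0.534309
Discount per step: exp(-r*dt) = 0.998211
Stock lattice S(k, i) with i counting down-moves:
  k=0: S(0,0) = 51.4700
  k=1: S(1,0) = 52.6385; S(1,1) = 50.3274
  k=2: S(2,0) = 53.8336; S(2,1) = 51.4700; S(2,2) = 49.2102
Terminal payoffs V(N, i) = max(S_T - K, 0):
  V(2,0) = 3.573580; V(2,1) = 1.210000; V(2,2) = 0.000000
Backward induction: V(k, i) = exp(-r*dt) * [p * V(k+1, i) + (1-p) * V(k+1, i+1)].
  V(1,0) = exp(-r*dt) * [p*3.573580 + (1-p)*1.210000] = 2.468458
  V(1,1) = exp(-r*dt) * [p*1.210000 + (1-p)*0.000000] = 0.645357
  V(0,0) = exp(-r*dt) * [p*2.468458 + (1-p)*0.645357] = 1.616559

Answer: Price = V(0,0) = 1.6166


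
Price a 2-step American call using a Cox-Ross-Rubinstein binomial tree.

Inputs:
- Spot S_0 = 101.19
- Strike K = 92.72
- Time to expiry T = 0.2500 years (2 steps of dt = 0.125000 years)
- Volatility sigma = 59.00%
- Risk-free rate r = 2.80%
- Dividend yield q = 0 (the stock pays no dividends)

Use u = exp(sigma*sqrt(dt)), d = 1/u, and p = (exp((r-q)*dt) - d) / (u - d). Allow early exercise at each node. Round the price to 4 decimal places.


Answer: Price = V(0,0) = 16.7604

Derivation:
dt = T/N = 0.125000
u = exp(sigma*sqrt(dt)) = 1.231948; d = 1/u = 0.811723
p = (exp((r-q)*dt) - d) / (u - d) = 0.456383
Discount per step: exp(-r*dt) = 0.996506
Stock lattice S(k, i) with i counting down-moves:
  k=0: S(0,0) = 101.1900
  k=1: S(1,0) = 124.6608; S(1,1) = 82.1382
  k=2: S(2,0) = 153.5756; S(2,1) = 101.1900; S(2,2) = 66.6735
Terminal payoffs V(N, i) = max(S_T - K, 0):
  V(2,0) = 60.855598; V(2,1) = 8.470000; V(2,2) = 0.000000
Backward induction: V(k, i) = exp(-r*dt) * [p * V(k+1, i) + (1-p) * V(k+1, i+1)]; then take max(V_cont, immediate exercise) for American.
  V(1,0) = exp(-r*dt) * [p*60.855598 + (1-p)*8.470000] = 32.264751; exercise = 31.940799; V(1,0) = max -> 32.264751
  V(1,1) = exp(-r*dt) * [p*8.470000 + (1-p)*0.000000] = 3.852055; exercise = 0.000000; V(1,1) = max -> 3.852055
  V(0,0) = exp(-r*dt) * [p*32.264751 + (1-p)*3.852055] = 16.760352; exercise = 8.470000; V(0,0) = max -> 16.760352


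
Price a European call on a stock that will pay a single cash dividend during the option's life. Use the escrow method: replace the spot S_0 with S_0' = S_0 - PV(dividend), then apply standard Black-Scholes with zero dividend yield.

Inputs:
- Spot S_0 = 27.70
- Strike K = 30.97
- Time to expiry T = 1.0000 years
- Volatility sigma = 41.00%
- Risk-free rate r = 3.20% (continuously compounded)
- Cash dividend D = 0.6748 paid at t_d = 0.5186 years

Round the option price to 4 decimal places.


PV(D) = D * exp(-r * t_d) = 0.6748 * 0.98354174 = 0.66369397
S_0' = S_0 - PV(D) = 27.7000 - 0.66369397 = 27.03630603
d1 = (ln(S_0'/K) + (r + sigma^2/2)*T) / (sigma*sqrt(T)) = -0.04826430
d2 = d1 - sigma*sqrt(T) = -0.45826430
exp(-rT) = 0.96850658
N(d1) = 0.48075280; N(d2) = 0.32338128
C = S_0' * N(d1) - K * exp(-rT) * N(d2) = 27.03630603 * 0.48075280 - 30.9700 * 0.96850658 * 0.32338128 = 3.2981

Answer: Price = 3.2981


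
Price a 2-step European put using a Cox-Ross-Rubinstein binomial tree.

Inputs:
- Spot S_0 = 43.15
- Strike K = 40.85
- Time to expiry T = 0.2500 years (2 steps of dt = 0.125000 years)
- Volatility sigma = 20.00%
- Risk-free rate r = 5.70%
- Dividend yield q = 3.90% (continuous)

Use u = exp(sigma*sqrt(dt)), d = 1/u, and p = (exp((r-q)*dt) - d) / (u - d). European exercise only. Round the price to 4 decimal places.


Answer: Price = V(0,0) = 0.8415

Derivation:
dt = T/N = 0.125000
u = exp(sigma*sqrt(dt)) = 1.073271; d = 1/u = 0.931731
p = (exp((r-q)*dt) - d) / (u - d) = 0.498244
Discount per step: exp(-r*dt) = 0.992900
Stock lattice S(k, i) with i counting down-moves:
  k=0: S(0,0) = 43.1500
  k=1: S(1,0) = 46.3116; S(1,1) = 40.2042
  k=2: S(2,0) = 49.7049; S(2,1) = 43.1500; S(2,2) = 37.4595
Terminal payoffs V(N, i) = max(K - S_T, 0):
  V(2,0) = 0.000000; V(2,1) = 0.000000; V(2,2) = 3.390473
Backward induction: V(k, i) = exp(-r*dt) * [p * V(k+1, i) + (1-p) * V(k+1, i+1)].
  V(1,0) = exp(-r*dt) * [p*0.000000 + (1-p)*0.000000] = 0.000000
  V(1,1) = exp(-r*dt) * [p*0.000000 + (1-p)*3.390473] = 1.689112
  V(0,0) = exp(-r*dt) * [p*0.000000 + (1-p)*1.689112] = 0.841504


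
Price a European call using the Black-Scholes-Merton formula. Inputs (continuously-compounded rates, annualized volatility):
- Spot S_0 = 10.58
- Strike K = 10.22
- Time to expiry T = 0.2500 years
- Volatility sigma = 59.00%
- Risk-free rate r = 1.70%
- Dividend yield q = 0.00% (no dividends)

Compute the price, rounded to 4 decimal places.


d1 = (ln(S/K) + (r - q + 0.5*sigma^2) * T) / (sigma * sqrt(T)) = 0.27925879
d2 = d1 - sigma * sqrt(T) = -0.01574121
exp(-rT) = 0.99575902; exp(-qT) = 1.00000000
C = S_0 * exp(-qT) * N(d1) - K * exp(-rT) * N(d2)
N(d1) = 0.60997688; N(d2) = 0.49372042
C = 10.5800 * 1.00000000 * 0.60997688 - 10.2200 * 0.99575902 * 0.49372042 = 1.4291

Answer: Price = 1.4291


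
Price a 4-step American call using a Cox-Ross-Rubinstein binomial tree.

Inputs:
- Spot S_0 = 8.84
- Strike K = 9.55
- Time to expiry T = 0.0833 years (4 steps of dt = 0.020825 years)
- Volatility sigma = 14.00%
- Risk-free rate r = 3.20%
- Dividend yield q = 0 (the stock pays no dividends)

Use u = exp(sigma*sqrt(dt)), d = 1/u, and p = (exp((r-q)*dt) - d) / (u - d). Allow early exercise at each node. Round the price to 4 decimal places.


Answer: Price = V(0,0) = 0.0023

Derivation:
dt = T/N = 0.020825
u = exp(sigma*sqrt(dt)) = 1.020409; d = 1/u = 0.979999
p = (exp((r-q)*dt) - d) / (u - d) = 0.511446
Discount per step: exp(-r*dt) = 0.999334
Stock lattice S(k, i) with i counting down-moves:
  k=0: S(0,0) = 8.8400
  k=1: S(1,0) = 9.0204; S(1,1) = 8.6632
  k=2: S(2,0) = 9.2045; S(2,1) = 8.8400; S(2,2) = 8.4899
  k=3: S(3,0) = 9.3924; S(3,1) = 9.0204; S(3,2) = 8.6632; S(3,3) = 8.3201
  k=4: S(4,0) = 9.5840; S(4,1) = 9.2045; S(4,2) = 8.8400; S(4,3) = 8.4899; S(4,4) = 8.1537
Terminal payoffs V(N, i) = max(S_T - K, 0):
  V(4,0) = 0.034045; V(4,1) = 0.000000; V(4,2) = 0.000000; V(4,3) = 0.000000; V(4,4) = 0.000000
Backward induction: V(k, i) = exp(-r*dt) * [p * V(k+1, i) + (1-p) * V(k+1, i+1)]; then take max(V_cont, immediate exercise) for American.
  V(3,0) = exp(-r*dt) * [p*0.034045 + (1-p)*0.000000] = 0.017401; exercise = 0.000000; V(3,0) = max -> 0.017401
  V(3,1) = exp(-r*dt) * [p*0.000000 + (1-p)*0.000000] = 0.000000; exercise = 0.000000; V(3,1) = max -> 0.000000
  V(3,2) = exp(-r*dt) * [p*0.000000 + (1-p)*0.000000] = 0.000000; exercise = 0.000000; V(3,2) = max -> 0.000000
  V(3,3) = exp(-r*dt) * [p*0.000000 + (1-p)*0.000000] = 0.000000; exercise = 0.000000; V(3,3) = max -> 0.000000
  V(2,0) = exp(-r*dt) * [p*0.017401 + (1-p)*0.000000] = 0.008894; exercise = 0.000000; V(2,0) = max -> 0.008894
  V(2,1) = exp(-r*dt) * [p*0.000000 + (1-p)*0.000000] = 0.000000; exercise = 0.000000; V(2,1) = max -> 0.000000
  V(2,2) = exp(-r*dt) * [p*0.000000 + (1-p)*0.000000] = 0.000000; exercise = 0.000000; V(2,2) = max -> 0.000000
  V(1,0) = exp(-r*dt) * [p*0.008894 + (1-p)*0.000000] = 0.004546; exercise = 0.000000; V(1,0) = max -> 0.004546
  V(1,1) = exp(-r*dt) * [p*0.000000 + (1-p)*0.000000] = 0.000000; exercise = 0.000000; V(1,1) = max -> 0.000000
  V(0,0) = exp(-r*dt) * [p*0.004546 + (1-p)*0.000000] = 0.002323; exercise = 0.000000; V(0,0) = max -> 0.002323


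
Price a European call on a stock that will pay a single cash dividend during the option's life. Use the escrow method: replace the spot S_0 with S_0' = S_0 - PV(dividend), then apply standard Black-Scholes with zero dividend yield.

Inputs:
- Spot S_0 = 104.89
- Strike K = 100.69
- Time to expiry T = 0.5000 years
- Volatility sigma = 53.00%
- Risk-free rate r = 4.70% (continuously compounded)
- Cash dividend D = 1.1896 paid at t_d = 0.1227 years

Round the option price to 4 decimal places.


Answer: Price = 17.8432

Derivation:
PV(D) = D * exp(-r * t_d) = 1.1896 * 0.99424970 = 1.18275944
S_0' = S_0 - PV(D) = 104.8900 - 1.18275944 = 103.70724056
d1 = (ln(S_0'/K) + (r + sigma^2/2)*T) / (sigma*sqrt(T)) = 0.32887255
d2 = d1 - sigma*sqrt(T) = -0.04589405
exp(-rT) = 0.97677397
N(d1) = 0.62887399; N(d2) = 0.48169735
C = S_0' * N(d1) - K * exp(-rT) * N(d2) = 103.70724056 * 0.62887399 - 100.6900 * 0.97677397 * 0.48169735 = 17.8432


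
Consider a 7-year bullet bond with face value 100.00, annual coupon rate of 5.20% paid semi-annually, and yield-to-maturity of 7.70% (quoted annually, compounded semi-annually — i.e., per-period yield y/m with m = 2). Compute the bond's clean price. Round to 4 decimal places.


Answer: Price = 86.6644

Derivation:
Coupon per period c = face * coupon_rate / m = 2.600000
Periods per year m = 2; per-period yield y/m = 0.038500
Number of cashflows N = 14
Cashflows (t years, CF_t, discount factor 1/(1+y/m)^(m*t), PV):
  t = 0.5000: CF_t = 2.600000, DF = 0.962927, PV = 2.503611
  t = 1.0000: CF_t = 2.600000, DF = 0.927229, PV = 2.410795
  t = 1.5000: CF_t = 2.600000, DF = 0.892854, PV = 2.321421
  t = 2.0000: CF_t = 2.600000, DF = 0.859754, PV = 2.235359
  t = 2.5000: CF_t = 2.600000, DF = 0.827880, PV = 2.152489
  t = 3.0000: CF_t = 2.600000, DF = 0.797188, PV = 2.072690
  t = 3.5000: CF_t = 2.600000, DF = 0.767635, PV = 1.995850
  t = 4.0000: CF_t = 2.600000, DF = 0.739176, PV = 1.921858
  t = 4.5000: CF_t = 2.600000, DF = 0.711773, PV = 1.850610
  t = 5.0000: CF_t = 2.600000, DF = 0.685386, PV = 1.782003
  t = 5.5000: CF_t = 2.600000, DF = 0.659977, PV = 1.715939
  t = 6.0000: CF_t = 2.600000, DF = 0.635509, PV = 1.652324
  t = 6.5000: CF_t = 2.600000, DF = 0.611949, PV = 1.591068
  t = 7.0000: CF_t = 102.600000, DF = 0.589263, PV = 60.458358
Price P = sum_t PV_t = 86.664375


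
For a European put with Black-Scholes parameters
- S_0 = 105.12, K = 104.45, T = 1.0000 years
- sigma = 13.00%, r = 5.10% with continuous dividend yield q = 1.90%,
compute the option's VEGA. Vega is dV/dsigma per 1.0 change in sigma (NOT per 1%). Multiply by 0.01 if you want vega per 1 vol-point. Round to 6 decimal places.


Answer: Vega = 38.561020

Derivation:
d1 = 0.3603389749; d2 = 0.2303389749
phi(d1) = 0.3738649580; exp(-qT) = 0.9811793622; exp(-rT) = 0.9502786705
Vega = S * exp(-qT) * phi(d1) * sqrt(T) = 105.1200 * 0.9811793622 * 0.3738649580 * 1.0000000000 = 38.561020


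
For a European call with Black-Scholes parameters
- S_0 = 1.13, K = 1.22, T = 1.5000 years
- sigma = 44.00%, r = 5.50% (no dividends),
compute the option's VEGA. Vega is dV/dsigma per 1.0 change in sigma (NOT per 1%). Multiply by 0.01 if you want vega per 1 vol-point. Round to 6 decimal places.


Answer: Vega = 0.530847

Derivation:
d1 = 0.2803306919; d2 = -0.2585570515
phi(d1) = 0.3835707533; exp(-qT) = 1.0000000000; exp(-rT) = 0.9208114379
Vega = S * exp(-qT) * phi(d1) * sqrt(T) = 1.1300 * 1.0000000000 * 0.3835707533 * 1.2247448714 = 0.530847


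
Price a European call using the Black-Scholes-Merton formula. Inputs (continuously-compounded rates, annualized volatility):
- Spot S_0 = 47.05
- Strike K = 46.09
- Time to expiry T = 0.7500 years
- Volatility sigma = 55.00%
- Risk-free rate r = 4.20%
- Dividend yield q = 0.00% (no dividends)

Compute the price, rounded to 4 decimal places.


Answer: Price = 9.8771

Derivation:
d1 = (ln(S/K) + (r - q + 0.5*sigma^2) * T) / (sigma * sqrt(T)) = 0.34756982
d2 = d1 - sigma * sqrt(T) = -0.12874416
exp(-rT) = 0.96899096; exp(-qT) = 1.00000000
C = S_0 * exp(-qT) * N(d1) - K * exp(-rT) * N(d2)
N(d1) = 0.63591836; N(d2) = 0.44878005
C = 47.0500 * 1.00000000 * 0.63591836 - 46.0900 * 0.96899096 * 0.44878005 = 9.8771


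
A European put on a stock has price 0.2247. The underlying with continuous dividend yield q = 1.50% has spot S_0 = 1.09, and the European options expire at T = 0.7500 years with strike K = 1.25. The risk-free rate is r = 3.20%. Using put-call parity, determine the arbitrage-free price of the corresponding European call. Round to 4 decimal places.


Answer: Call price = 0.0821

Derivation:
Put-call parity: C - P = S_0 * exp(-qT) - K * exp(-rT).
S_0 * exp(-qT) = 1.0900 * 0.98881304 = 1.07780622
K * exp(-rT) = 1.2500 * 0.97628571 = 1.22035714
C = P + S*exp(-qT) - K*exp(-rT)
C = 0.2247 + 1.07780622 - 1.22035714 = 0.0821


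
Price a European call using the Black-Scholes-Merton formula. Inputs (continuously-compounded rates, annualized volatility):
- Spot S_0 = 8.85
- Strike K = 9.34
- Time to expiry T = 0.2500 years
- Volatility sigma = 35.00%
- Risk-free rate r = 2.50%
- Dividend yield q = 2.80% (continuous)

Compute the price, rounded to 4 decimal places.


d1 = (ln(S/K) + (r - q + 0.5*sigma^2) * T) / (sigma * sqrt(T)) = -0.22472168
d2 = d1 - sigma * sqrt(T) = -0.39972168
exp(-rT) = 0.99376949; exp(-qT) = 0.99302444
C = S_0 * exp(-qT) * N(d1) - K * exp(-rT) * N(d2)
N(d1) = 0.41109790; N(d2) = 0.34468076
C = 8.8500 * 0.99302444 * 0.41109790 - 9.3400 * 0.99376949 * 0.34468076 = 0.4136

Answer: Price = 0.4136


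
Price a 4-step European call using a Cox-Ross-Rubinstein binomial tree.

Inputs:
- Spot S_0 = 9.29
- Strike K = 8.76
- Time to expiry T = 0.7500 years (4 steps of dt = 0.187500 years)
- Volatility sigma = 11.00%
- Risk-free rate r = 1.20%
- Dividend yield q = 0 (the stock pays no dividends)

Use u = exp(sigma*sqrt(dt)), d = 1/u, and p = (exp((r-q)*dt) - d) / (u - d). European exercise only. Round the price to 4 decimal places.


dt = T/N = 0.187500
u = exp(sigma*sqrt(dt)) = 1.048784; d = 1/u = 0.953485
p = (exp((r-q)*dt) - d) / (u - d) = 0.511731
Discount per step: exp(-r*dt) = 0.997753
Stock lattice S(k, i) with i counting down-moves:
  k=0: S(0,0) = 9.2900
  k=1: S(1,0) = 9.7432; S(1,1) = 8.8579
  k=2: S(2,0) = 10.2185; S(2,1) = 9.2900; S(2,2) = 8.4459
  k=3: S(3,0) = 10.7170; S(3,1) = 9.7432; S(3,2) = 8.8579; S(3,3) = 8.0530
  k=4: S(4,0) = 11.2398; S(4,1) = 10.2185; S(4,2) = 9.2900; S(4,3) = 8.4459; S(4,4) = 7.6784
Terminal payoffs V(N, i) = max(S_T - K, 0):
  V(4,0) = 2.479835; V(4,1) = 1.458516; V(4,2) = 0.530000; V(4,3) = 0.000000; V(4,4) = 0.000000
Backward induction: V(k, i) = exp(-r*dt) * [p * V(k+1, i) + (1-p) * V(k+1, i+1)].
  V(3,0) = exp(-r*dt) * [p*2.479835 + (1-p)*1.458516] = 1.976704
  V(3,1) = exp(-r*dt) * [p*1.458516 + (1-p)*0.530000] = 1.002891
  V(3,2) = exp(-r*dt) * [p*0.530000 + (1-p)*0.000000] = 0.270608
  V(3,3) = exp(-r*dt) * [p*0.000000 + (1-p)*0.000000] = 0.000000
  V(2,0) = exp(-r*dt) * [p*1.976704 + (1-p)*1.002891] = 1.497847
  V(2,1) = exp(-r*dt) * [p*1.002891 + (1-p)*0.270608] = 0.643889
  V(2,2) = exp(-r*dt) * [p*0.270608 + (1-p)*0.000000] = 0.138167
  V(1,0) = exp(-r*dt) * [p*1.497847 + (1-p)*0.643889] = 1.078457
  V(1,1) = exp(-r*dt) * [p*0.643889 + (1-p)*0.138167] = 0.396069
  V(0,0) = exp(-r*dt) * [p*1.078457 + (1-p)*0.396069] = 0.743593

Answer: Price = V(0,0) = 0.7436


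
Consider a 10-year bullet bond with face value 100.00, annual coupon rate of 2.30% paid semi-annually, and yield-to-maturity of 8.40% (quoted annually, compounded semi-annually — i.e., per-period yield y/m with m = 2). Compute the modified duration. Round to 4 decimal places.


Answer: Modified duration = 8.2478

Derivation:
Coupon per period c = face * coupon_rate / m = 1.150000
Periods per year m = 2; per-period yield y/m = 0.042000
Number of cashflows N = 20
Cashflows (t years, CF_t, discount factor 1/(1+y/m)^(m*t), PV):
  t = 0.5000: CF_t = 1.150000, DF = 0.959693, PV = 1.103647
  t = 1.0000: CF_t = 1.150000, DF = 0.921010, PV = 1.059162
  t = 1.5000: CF_t = 1.150000, DF = 0.883887, PV = 1.016470
  t = 2.0000: CF_t = 1.150000, DF = 0.848260, PV = 0.975499
  t = 2.5000: CF_t = 1.150000, DF = 0.814069, PV = 0.936180
  t = 3.0000: CF_t = 1.150000, DF = 0.781257, PV = 0.898445
  t = 3.5000: CF_t = 1.150000, DF = 0.749766, PV = 0.862231
  t = 4.0000: CF_t = 1.150000, DF = 0.719545, PV = 0.827477
  t = 4.5000: CF_t = 1.150000, DF = 0.690543, PV = 0.794124
  t = 5.0000: CF_t = 1.150000, DF = 0.662709, PV = 0.762115
  t = 5.5000: CF_t = 1.150000, DF = 0.635997, PV = 0.731397
  t = 6.0000: CF_t = 1.150000, DF = 0.610362, PV = 0.701916
  t = 6.5000: CF_t = 1.150000, DF = 0.585760, PV = 0.673624
  t = 7.0000: CF_t = 1.150000, DF = 0.562150, PV = 0.646472
  t = 7.5000: CF_t = 1.150000, DF = 0.539491, PV = 0.620415
  t = 8.0000: CF_t = 1.150000, DF = 0.517746, PV = 0.595408
  t = 8.5000: CF_t = 1.150000, DF = 0.496877, PV = 0.571408
  t = 9.0000: CF_t = 1.150000, DF = 0.476849, PV = 0.548377
  t = 9.5000: CF_t = 1.150000, DF = 0.457629, PV = 0.526273
  t = 10.0000: CF_t = 101.150000, DF = 0.439183, PV = 44.423371
Price P = sum_t PV_t = 59.274011
First compute Macaulay numerator sum_t t * PV_t:
  t * PV_t at t = 0.5000: 0.551823
  t * PV_t at t = 1.0000: 1.059162
  t * PV_t at t = 1.5000: 1.524705
  t * PV_t at t = 2.0000: 1.950999
  t * PV_t at t = 2.5000: 2.340449
  t * PV_t at t = 3.0000: 2.695335
  t * PV_t at t = 3.5000: 3.017810
  t * PV_t at t = 4.0000: 3.309909
  t * PV_t at t = 4.5000: 3.573558
  t * PV_t at t = 5.0000: 3.810576
  t * PV_t at t = 5.5000: 4.022681
  t * PV_t at t = 6.0000: 4.211497
  t * PV_t at t = 6.5000: 4.378555
  t * PV_t at t = 7.0000: 4.525305
  t * PV_t at t = 7.5000: 4.653110
  t * PV_t at t = 8.0000: 4.763260
  t * PV_t at t = 8.5000: 4.856971
  t * PV_t at t = 9.0000: 4.935389
  t * PV_t at t = 9.5000: 4.999595
  t * PV_t at t = 10.0000: 444.233707
Macaulay duration D = 509.414398 / 59.274011 = 8.594229
Modified duration = D / (1 + y/m) = 8.594229 / (1 + 0.042000) = 8.247820


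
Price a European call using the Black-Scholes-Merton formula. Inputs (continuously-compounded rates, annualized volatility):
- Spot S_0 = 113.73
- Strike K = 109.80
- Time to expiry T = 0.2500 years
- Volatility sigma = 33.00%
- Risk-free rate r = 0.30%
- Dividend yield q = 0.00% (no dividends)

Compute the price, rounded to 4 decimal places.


Answer: Price = 9.5250

Derivation:
d1 = (ln(S/K) + (r - q + 0.5*sigma^2) * T) / (sigma * sqrt(T)) = 0.30017690
d2 = d1 - sigma * sqrt(T) = 0.13517690
exp(-rT) = 0.99925028; exp(-qT) = 1.00000000
C = S_0 * exp(-qT) * N(d1) - K * exp(-rT) * N(d2)
N(d1) = 0.61797889; N(d2) = 0.55376400
C = 113.7300 * 1.00000000 * 0.61797889 - 109.8000 * 0.99925028 * 0.55376400 = 9.5250


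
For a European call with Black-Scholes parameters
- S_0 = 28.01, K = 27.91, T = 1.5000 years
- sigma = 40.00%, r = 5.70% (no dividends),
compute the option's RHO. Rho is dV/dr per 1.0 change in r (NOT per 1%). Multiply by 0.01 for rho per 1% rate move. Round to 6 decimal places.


d1 = 0.4267757037; d2 = -0.0631222449
phi(d1) = 0.3642163267; exp(-qT) = 1.0000000000; exp(-rT) = 0.9180531431
N(d2) = 0.4748345804
Rho = K*T*exp(-rT)*N(d2) = 27.9100 * 1.5000 * 0.9180531431 * 0.4748345804 = 18.249932

Answer: Rho = 18.249932


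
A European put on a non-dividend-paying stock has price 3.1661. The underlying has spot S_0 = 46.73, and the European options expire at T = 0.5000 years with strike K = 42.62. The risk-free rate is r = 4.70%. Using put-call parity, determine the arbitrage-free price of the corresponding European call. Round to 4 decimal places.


Answer: Call price = 8.2660

Derivation:
Put-call parity: C - P = S_0 * exp(-qT) - K * exp(-rT).
S_0 * exp(-qT) = 46.7300 * 1.00000000 = 46.73000000
K * exp(-rT) = 42.6200 * 0.97677397 = 41.63010680
C = P + S*exp(-qT) - K*exp(-rT)
C = 3.1661 + 46.73000000 - 41.63010680 = 8.2660


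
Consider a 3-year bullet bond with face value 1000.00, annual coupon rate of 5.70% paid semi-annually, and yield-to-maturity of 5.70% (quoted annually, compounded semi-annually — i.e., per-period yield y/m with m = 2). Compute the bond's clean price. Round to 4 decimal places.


Coupon per period c = face * coupon_rate / m = 28.500000
Periods per year m = 2; per-period yield y/m = 0.028500
Number of cashflows N = 6
Cashflows (t years, CF_t, discount factor 1/(1+y/m)^(m*t), PV):
  t = 0.5000: CF_t = 28.500000, DF = 0.972290, PV = 27.710258
  t = 1.0000: CF_t = 28.500000, DF = 0.945347, PV = 26.942399
  t = 1.5000: CF_t = 28.500000, DF = 0.919152, PV = 26.195818
  t = 2.0000: CF_t = 28.500000, DF = 0.893682, PV = 25.469926
  t = 2.5000: CF_t = 28.500000, DF = 0.868917, PV = 24.764147
  t = 3.0000: CF_t = 1028.500000, DF = 0.844840, PV = 868.917452
Price P = sum_t PV_t = 1000.000000

Answer: Price = 1000.0000


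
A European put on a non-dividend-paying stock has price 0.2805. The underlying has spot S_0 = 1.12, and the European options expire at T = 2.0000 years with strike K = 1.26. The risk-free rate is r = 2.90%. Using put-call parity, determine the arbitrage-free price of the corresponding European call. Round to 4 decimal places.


Put-call parity: C - P = S_0 * exp(-qT) - K * exp(-rT).
S_0 * exp(-qT) = 1.1200 * 1.00000000 = 1.12000000
K * exp(-rT) = 1.2600 * 0.94364995 = 1.18899893
C = P + S*exp(-qT) - K*exp(-rT)
C = 0.2805 + 1.12000000 - 1.18899893 = 0.2115

Answer: Call price = 0.2115


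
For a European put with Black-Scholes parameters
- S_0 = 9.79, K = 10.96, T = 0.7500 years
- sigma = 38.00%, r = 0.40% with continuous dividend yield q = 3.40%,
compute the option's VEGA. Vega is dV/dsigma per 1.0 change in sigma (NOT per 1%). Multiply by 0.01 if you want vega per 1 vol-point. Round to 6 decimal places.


Answer: Vega = 3.198272

Derivation:
d1 = -0.2468653272; d2 = -0.5759549806
phi(d1) = 0.3869693539; exp(-qT) = 0.9748223790; exp(-rT) = 0.9970044955
Vega = S * exp(-qT) * phi(d1) * sqrt(T) = 9.7900 * 0.9748223790 * 0.3869693539 * 0.8660254038 = 3.198272


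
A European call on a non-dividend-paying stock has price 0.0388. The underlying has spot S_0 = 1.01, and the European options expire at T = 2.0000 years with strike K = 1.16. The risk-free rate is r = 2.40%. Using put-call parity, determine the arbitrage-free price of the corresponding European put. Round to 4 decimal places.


Put-call parity: C - P = S_0 * exp(-qT) - K * exp(-rT).
S_0 * exp(-qT) = 1.0100 * 1.00000000 = 1.01000000
K * exp(-rT) = 1.1600 * 0.95313379 = 1.10563519
P = C - S*exp(-qT) + K*exp(-rT)
P = 0.0388 - 1.01000000 + 1.10563519 = 0.1344

Answer: Put price = 0.1344


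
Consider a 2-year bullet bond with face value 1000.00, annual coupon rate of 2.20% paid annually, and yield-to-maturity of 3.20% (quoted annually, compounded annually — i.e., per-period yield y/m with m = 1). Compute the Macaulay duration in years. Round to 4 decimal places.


Coupon per period c = face * coupon_rate / m = 22.000000
Periods per year m = 1; per-period yield y/m = 0.032000
Number of cashflows N = 2
Cashflows (t years, CF_t, discount factor 1/(1+y/m)^(m*t), PV):
  t = 1.0000: CF_t = 22.000000, DF = 0.968992, PV = 21.317829
  t = 2.0000: CF_t = 1022.000000, DF = 0.938946, PV = 959.602788
Price P = sum_t PV_t = 980.920618
Macaulay numerator sum_t t * PV_t:
  t * PV_t at t = 1.0000: 21.317829
  t * PV_t at t = 2.0000: 1919.205577
Macaulay duration D = (sum_t t * PV_t) / P = 1940.523406 / 980.920618 = 1.978268

Answer: Macaulay duration = 1.9783 years


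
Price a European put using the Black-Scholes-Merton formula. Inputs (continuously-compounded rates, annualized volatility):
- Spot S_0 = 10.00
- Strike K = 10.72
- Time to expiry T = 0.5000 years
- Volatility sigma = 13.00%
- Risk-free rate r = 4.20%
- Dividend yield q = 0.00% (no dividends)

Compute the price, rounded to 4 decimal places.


d1 = (ln(S/K) + (r - q + 0.5*sigma^2) * T) / (sigma * sqrt(T)) = -0.48193203
d2 = d1 - sigma * sqrt(T) = -0.57385591
exp(-rT) = 0.97921896; exp(-qT) = 1.00000000
P = K * exp(-rT) * N(-d2) - S_0 * exp(-qT) * N(-d1)
N(-d1) = 0.68507288; N(-d2) = 0.71696734
P = 10.7200 * 0.97921896 * 0.71696734 - 10.0000 * 1.00000000 * 0.68507288 = 0.6754

Answer: Price = 0.6754


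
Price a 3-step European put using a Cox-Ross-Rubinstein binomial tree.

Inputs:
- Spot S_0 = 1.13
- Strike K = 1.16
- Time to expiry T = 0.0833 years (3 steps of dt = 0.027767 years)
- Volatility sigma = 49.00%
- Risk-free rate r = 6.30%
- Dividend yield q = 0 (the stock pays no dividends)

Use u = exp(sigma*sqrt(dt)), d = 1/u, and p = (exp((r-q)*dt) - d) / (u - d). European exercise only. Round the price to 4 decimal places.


Answer: Price = V(0,0) = 0.0814

Derivation:
dt = T/N = 0.027767
u = exp(sigma*sqrt(dt)) = 1.085076; d = 1/u = 0.921594
p = (exp((r-q)*dt) - d) / (u - d) = 0.490308
Discount per step: exp(-r*dt) = 0.998252
Stock lattice S(k, i) with i counting down-moves:
  k=0: S(0,0) = 1.1300
  k=1: S(1,0) = 1.2261; S(1,1) = 1.0414
  k=2: S(2,0) = 1.3305; S(2,1) = 1.1300; S(2,2) = 0.9597
  k=3: S(3,0) = 1.4436; S(3,1) = 1.2261; S(3,2) = 1.0414; S(3,3) = 0.8845
Terminal payoffs V(N, i) = max(K - S_T, 0):
  V(3,0) = 0.000000; V(3,1) = 0.000000; V(3,2) = 0.118599; V(3,3) = 0.275501
Backward induction: V(k, i) = exp(-r*dt) * [p * V(k+1, i) + (1-p) * V(k+1, i+1)].
  V(2,0) = exp(-r*dt) * [p*0.000000 + (1-p)*0.000000] = 0.000000
  V(2,1) = exp(-r*dt) * [p*0.000000 + (1-p)*0.118599] = 0.060343
  V(2,2) = exp(-r*dt) * [p*0.118599 + (1-p)*0.275501] = 0.198223
  V(1,0) = exp(-r*dt) * [p*0.000000 + (1-p)*0.060343] = 0.030703
  V(1,1) = exp(-r*dt) * [p*0.060343 + (1-p)*0.198223] = 0.130391
  V(0,0) = exp(-r*dt) * [p*0.030703 + (1-p)*0.130391] = 0.081371


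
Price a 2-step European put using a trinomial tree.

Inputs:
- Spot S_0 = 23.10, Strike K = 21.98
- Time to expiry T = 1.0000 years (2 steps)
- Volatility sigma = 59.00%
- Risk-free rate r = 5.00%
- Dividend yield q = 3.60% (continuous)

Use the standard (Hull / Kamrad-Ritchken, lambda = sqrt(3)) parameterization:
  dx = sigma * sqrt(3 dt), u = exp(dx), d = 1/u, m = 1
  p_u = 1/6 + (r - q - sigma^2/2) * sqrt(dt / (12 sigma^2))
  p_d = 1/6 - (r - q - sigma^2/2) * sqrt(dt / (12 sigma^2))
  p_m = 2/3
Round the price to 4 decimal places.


dt = T/N = 0.500000; dx = sigma*sqrt(3*dt) = 0.722599
u = exp(dx) = 2.059781; d = 1/u = 0.485489
p_u = 0.111294, p_m = 0.666667, p_d = 0.222040
Discount per step: exp(-r*dt) = 0.975310
Stock lattice S(k, j) with j the centered position index:
  k=0: S(0,+0) = 23.1000
  k=1: S(1,-1) = 11.2148; S(1,+0) = 23.1000; S(1,+1) = 47.5809
  k=2: S(2,-2) = 5.4447; S(2,-1) = 11.2148; S(2,+0) = 23.1000; S(2,+1) = 47.5809; S(2,+2) = 98.0063
Terminal payoffs V(N, j) = max(K - S_T, 0):
  V(2,-2) = 16.535349; V(2,-1) = 10.765213; V(2,+0) = 0.000000; V(2,+1) = 0.000000; V(2,+2) = 0.000000
Backward induction: V(k, j) = exp(-r*dt) * [p_u * V(k+1, j+1) + p_m * V(k+1, j) + p_d * V(k+1, j-1)]
  V(1,-1) = exp(-r*dt) * [p_u*0.000000 + p_m*10.765213 + p_d*16.535349] = 10.580466
  V(1,+0) = exp(-r*dt) * [p_u*0.000000 + p_m*0.000000 + p_d*10.765213] = 2.331288
  V(1,+1) = exp(-r*dt) * [p_u*0.000000 + p_m*0.000000 + p_d*0.000000] = 0.000000
  V(0,+0) = exp(-r*dt) * [p_u*0.000000 + p_m*2.331288 + p_d*10.580466] = 3.807098

Answer: Price = V(0,0) = 3.8071


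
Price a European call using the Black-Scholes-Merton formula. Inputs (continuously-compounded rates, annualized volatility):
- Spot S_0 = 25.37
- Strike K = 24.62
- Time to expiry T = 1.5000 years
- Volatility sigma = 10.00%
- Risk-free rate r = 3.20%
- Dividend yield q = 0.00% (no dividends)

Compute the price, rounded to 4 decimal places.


Answer: Price = 2.3778

Derivation:
d1 = (ln(S/K) + (r - q + 0.5*sigma^2) * T) / (sigma * sqrt(T)) = 0.69817196
d2 = d1 - sigma * sqrt(T) = 0.57569747
exp(-rT) = 0.95313379; exp(-qT) = 1.00000000
C = S_0 * exp(-qT) * N(d1) - K * exp(-rT) * N(d2)
N(d1) = 0.75746517; N(d2) = 0.71759016
C = 25.3700 * 1.00000000 * 0.75746517 - 24.6200 * 0.95313379 * 0.71759016 = 2.3778


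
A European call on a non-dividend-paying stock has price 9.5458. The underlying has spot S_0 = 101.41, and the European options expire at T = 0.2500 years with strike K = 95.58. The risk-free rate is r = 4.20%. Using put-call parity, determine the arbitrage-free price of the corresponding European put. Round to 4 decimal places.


Answer: Put price = 2.7175

Derivation:
Put-call parity: C - P = S_0 * exp(-qT) - K * exp(-rT).
S_0 * exp(-qT) = 101.4100 * 1.00000000 = 101.41000000
K * exp(-rT) = 95.5800 * 0.98955493 = 94.58166045
P = C - S*exp(-qT) + K*exp(-rT)
P = 9.5458 - 101.41000000 + 94.58166045 = 2.7175


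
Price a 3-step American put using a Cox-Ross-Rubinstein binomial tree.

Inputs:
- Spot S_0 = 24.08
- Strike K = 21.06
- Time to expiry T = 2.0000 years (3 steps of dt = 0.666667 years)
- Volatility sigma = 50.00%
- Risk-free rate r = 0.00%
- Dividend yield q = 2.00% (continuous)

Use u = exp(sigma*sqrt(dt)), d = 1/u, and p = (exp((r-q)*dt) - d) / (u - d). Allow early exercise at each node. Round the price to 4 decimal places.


Answer: Price = V(0,0) = 5.4847

Derivation:
dt = T/N = 0.666667
u = exp(sigma*sqrt(dt)) = 1.504181; d = 1/u = 0.664814
p = (exp((r-q)*dt) - d) / (u - d) = 0.383553
Discount per step: exp(-r*dt) = 1.000000
Stock lattice S(k, i) with i counting down-moves:
  k=0: S(0,0) = 24.0800
  k=1: S(1,0) = 36.2207; S(1,1) = 16.0087
  k=2: S(2,0) = 54.4824; S(2,1) = 24.0800; S(2,2) = 10.6428
  k=3: S(3,0) = 81.9514; S(3,1) = 36.2207; S(3,2) = 16.0087; S(3,3) = 7.0755
Terminal payoffs V(N, i) = max(K - S_T, 0):
  V(3,0) = 0.000000; V(3,1) = 0.000000; V(3,2) = 5.051284; V(3,3) = 13.984510
Backward induction: V(k, i) = exp(-r*dt) * [p * V(k+1, i) + (1-p) * V(k+1, i+1)]; then take max(V_cont, immediate exercise) for American.
  V(2,0) = exp(-r*dt) * [p*0.000000 + (1-p)*0.000000] = 0.000000; exercise = 0.000000; V(2,0) = max -> 0.000000
  V(2,1) = exp(-r*dt) * [p*0.000000 + (1-p)*5.051284] = 3.113851; exercise = 0.000000; V(2,1) = max -> 3.113851
  V(2,2) = exp(-r*dt) * [p*5.051284 + (1-p)*13.984510] = 10.558147; exercise = 10.417185; V(2,2) = max -> 10.558147
  V(1,0) = exp(-r*dt) * [p*0.000000 + (1-p)*3.113851] = 1.919525; exercise = 0.000000; V(1,0) = max -> 1.919525
  V(1,1) = exp(-r*dt) * [p*3.113851 + (1-p)*10.558147] = 7.702867; exercise = 5.051284; V(1,1) = max -> 7.702867
  V(0,0) = exp(-r*dt) * [p*1.919525 + (1-p)*7.702867] = 5.484651; exercise = 0.000000; V(0,0) = max -> 5.484651
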